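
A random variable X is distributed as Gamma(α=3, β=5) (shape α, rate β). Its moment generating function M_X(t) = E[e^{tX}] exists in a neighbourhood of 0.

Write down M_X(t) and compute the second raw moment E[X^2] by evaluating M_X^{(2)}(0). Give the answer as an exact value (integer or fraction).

M_X(t) = 125/(5 - t)^3
M′(t) = 375/(t^4 - 20*t^3 + 150*t^2 - 500*t + 625)
M′′(t) = -1500/(t^5 - 25*t^4 + 250*t^3 - 1250*t^2 + 3125*t - 3125)

E[X^2] = M′′(0) = 12/25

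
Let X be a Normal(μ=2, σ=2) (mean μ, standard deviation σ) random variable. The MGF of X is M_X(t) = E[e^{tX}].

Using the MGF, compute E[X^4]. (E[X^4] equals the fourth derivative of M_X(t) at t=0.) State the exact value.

M_X(t) = e^(2*t^2 + 2*t)
dM/dt = 4*t*e^(2*t)*e^(2*t^2) + 2*e^(2*t)*e^(2*t^2)
d^2M/dt^2 = 16*t^2*e^(2*t)*e^(2*t^2) + 16*t*e^(2*t)*e^(2*t^2) + 8*e^(2*t)*e^(2*t^2)
d^3M/dt^3 = 64*t^3*e^(2*t)*e^(2*t^2) + 96*t^2*e^(2*t)*e^(2*t^2) + 96*t*e^(2*t)*e^(2*t^2) + 32*e^(2*t)*e^(2*t^2)
d^4M/dt^4 = 256*t^4*e^(2*t)*e^(2*t^2) + 512*t^3*e^(2*t)*e^(2*t^2) + 768*t^2*e^(2*t)*e^(2*t^2) + 512*t*e^(2*t)*e^(2*t^2) + 160*e^(2*t)*e^(2*t^2)

E[X^4] = d^4M/dt^4 |_{t=0} = 160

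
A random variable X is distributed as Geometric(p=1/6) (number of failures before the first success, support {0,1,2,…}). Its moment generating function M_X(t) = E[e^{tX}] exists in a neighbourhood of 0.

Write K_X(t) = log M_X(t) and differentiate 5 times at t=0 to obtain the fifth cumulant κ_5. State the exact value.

κ_5 = d^5K/dt^5 |_{t=0} = 119130

M_X(t) = 1/(6*(1 - 5*e^(t)/6))
K_X(t) = log M_X(t) = -log(1 - 5*e^(t)/6) - log(6)
dK/dt = -5*e^(t)/(5*e^(t) - 6)
d^2K/dt^2 = 30*e^(t)/(25*e^(2*t) - 60*e^(t) + 36)
d^3K/dt^3 = (-150*e^(2*t) - 180*e^(t))/(125*e^(3*t) - 450*e^(2*t) + 540*e^(t) - 216)
d^4K/dt^4 = (750*e^(3*t) + 3600*e^(2*t) + 1080*e^(t))/(625*e^(4*t) - 3000*e^(3*t) + 5400*e^(2*t) - 4320*e^(t) + 1296)
d^5K/dt^5 = (-3750*e^(4*t) - 49500*e^(3*t) - 59400*e^(2*t) - 6480*e^(t))/(3125*e^(5*t) - 18750*e^(4*t) + 45000*e^(3*t) - 54000*e^(2*t) + 32400*e^(t) - 7776)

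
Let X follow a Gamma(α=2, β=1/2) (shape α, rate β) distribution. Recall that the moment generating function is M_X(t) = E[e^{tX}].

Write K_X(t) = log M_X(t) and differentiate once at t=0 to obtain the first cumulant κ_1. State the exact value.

κ_1 = K′(0) = 4

M_X(t) = 1/(4*(1/2 - t)^2)
K_X(t) = log M_X(t) = -2*log(1/2 - t) - 2*log(2)
K′(t) = -4/(2*t - 1)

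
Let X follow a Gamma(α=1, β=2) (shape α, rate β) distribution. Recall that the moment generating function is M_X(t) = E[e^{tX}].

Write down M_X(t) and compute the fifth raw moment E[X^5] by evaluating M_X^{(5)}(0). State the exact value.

E[X^5] = d^5M/dt^5 |_{t=0} = 15/4

M_X(t) = 2/(2 - t)
dM/dt = 2/(t^2 - 4*t + 4)
d^2M/dt^2 = -4/(t^3 - 6*t^2 + 12*t - 8)
d^3M/dt^3 = 12/(t^4 - 8*t^3 + 24*t^2 - 32*t + 16)
d^4M/dt^4 = -48/(t^5 - 10*t^4 + 40*t^3 - 80*t^2 + 80*t - 32)
d^5M/dt^5 = 240/(t^6 - 12*t^5 + 60*t^4 - 160*t^3 + 240*t^2 - 192*t + 64)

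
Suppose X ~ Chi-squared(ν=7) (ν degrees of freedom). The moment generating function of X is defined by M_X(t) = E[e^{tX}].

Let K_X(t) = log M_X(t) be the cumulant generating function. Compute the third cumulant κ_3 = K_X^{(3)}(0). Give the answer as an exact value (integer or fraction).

M_X(t) = (1 - 2*t)^(-7/2)
K_X(t) = log M_X(t) = -7*log(1 - 2*t)/2
K′(t) = -7/(2*t - 1)
K′′(t) = 14/(4*t^2 - 4*t + 1)
K′′′(t) = -56/(8*t^3 - 12*t^2 + 6*t - 1)

κ_3 = K′′′(0) = 56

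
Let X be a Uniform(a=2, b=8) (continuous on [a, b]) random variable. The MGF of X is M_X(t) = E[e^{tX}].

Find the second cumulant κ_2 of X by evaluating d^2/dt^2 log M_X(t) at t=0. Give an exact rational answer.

M_X(t) = (e^(8*t) - e^(2*t))/(6*t)
K_X(t) = log M_X(t) = -log(t) + log(e^(8*t) - e^(2*t)) - log(6)
K′(t) = (8*t*e^(6*t) - 2*t - e^(6*t) + 1)/(t*e^(6*t) - t)
K′′(t) = (-36*t^2*e^(6*t) + e^(12*t) - 2*e^(6*t) + 1)/(t^2*e^(12*t) - 2*t^2*e^(6*t) + t^2)

κ_2 = K′′(0) = 3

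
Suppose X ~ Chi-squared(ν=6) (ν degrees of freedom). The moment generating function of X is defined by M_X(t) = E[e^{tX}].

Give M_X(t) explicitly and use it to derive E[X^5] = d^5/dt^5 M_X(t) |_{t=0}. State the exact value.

M_X(t) = (1 - 2*t)^(-3)
M^(5)(t) = 80640/(256*t^8 - 1024*t^7 + 1792*t^6 - 1792*t^5 + 1120*t^4 - 448*t^3 + 112*t^2 - 16*t + 1)

E[X^5] = M^(5)(0) = 80640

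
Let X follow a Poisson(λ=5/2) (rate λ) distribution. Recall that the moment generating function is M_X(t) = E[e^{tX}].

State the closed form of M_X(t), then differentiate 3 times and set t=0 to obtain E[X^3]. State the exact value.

M_X(t) = e^(5*e^(t)/2 - 5/2)
D^3[M](t) = (125*e^(3*t)*e^(5*e^(t)/2) + 150*e^(2*t)*e^(5*e^(t)/2) + 20*e^(t)*e^(5*e^(t)/2))*e^(-5/2)/8

E[X^3] = D^3[M](0) = 295/8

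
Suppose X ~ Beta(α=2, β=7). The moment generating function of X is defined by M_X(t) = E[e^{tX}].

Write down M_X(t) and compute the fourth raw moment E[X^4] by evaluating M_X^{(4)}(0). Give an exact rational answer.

M_X(t) = ₁F₁(2; 9; t)
dM/dt = 2*₁F₁(3; 10; t)/9
d^2M/dt^2 = ₁F₁(4; 11; t)/15
d^3M/dt^3 = 4*₁F₁(5; 12; t)/165
d^4M/dt^4 = ₁F₁(6; 13; t)/99

E[X^4] = d^4M/dt^4 |_{t=0} = 1/99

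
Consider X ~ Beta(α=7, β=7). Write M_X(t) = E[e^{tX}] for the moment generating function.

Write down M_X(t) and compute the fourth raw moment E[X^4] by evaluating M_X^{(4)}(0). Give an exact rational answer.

E[X^4] = d^4M/dt^4 |_{t=0} = 3/34

M_X(t) = ₁F₁(7; 14; t)
dM/dt = ₁F₁(8; 15; t)/2
d^2M/dt^2 = 4*₁F₁(9; 16; t)/15
d^3M/dt^3 = 3*₁F₁(10; 17; t)/20
d^4M/dt^4 = 3*₁F₁(11; 18; t)/34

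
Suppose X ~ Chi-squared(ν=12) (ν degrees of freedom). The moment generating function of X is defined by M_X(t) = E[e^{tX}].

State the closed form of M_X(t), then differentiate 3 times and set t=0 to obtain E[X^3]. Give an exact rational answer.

M_X(t) = (1 - 2*t)^(-6)
dM/dt = -12/(128*t^7 - 448*t^6 + 672*t^5 - 560*t^4 + 280*t^3 - 84*t^2 + 14*t - 1)
d^2M/dt^2 = 168/(256*t^8 - 1024*t^7 + 1792*t^6 - 1792*t^5 + 1120*t^4 - 448*t^3 + 112*t^2 - 16*t + 1)
d^3M/dt^3 = -2688/(512*t^9 - 2304*t^8 + 4608*t^7 - 5376*t^6 + 4032*t^5 - 2016*t^4 + 672*t^3 - 144*t^2 + 18*t - 1)

E[X^3] = d^3M/dt^3 |_{t=0} = 2688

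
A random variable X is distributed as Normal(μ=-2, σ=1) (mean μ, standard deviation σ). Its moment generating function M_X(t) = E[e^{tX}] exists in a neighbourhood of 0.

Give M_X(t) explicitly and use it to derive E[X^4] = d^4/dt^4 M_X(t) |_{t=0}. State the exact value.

E[X^4] = d^4M/dt^4 |_{t=0} = 43

M_X(t) = e^(t^2/2 - 2*t)
dM/dt = t*e^(-2*t)*e^(t^2/2) - 2*e^(-2*t)*e^(t^2/2)
d^2M/dt^2 = (t^2*e^(t^2/2) - 4*t*e^(t^2/2) + 5*e^(t^2/2))*e^(-2*t)
d^3M/dt^3 = (t^3*e^(t^2/2) - 6*t^2*e^(t^2/2) + 15*t*e^(t^2/2) - 14*e^(t^2/2))*e^(-2*t)
d^4M/dt^4 = (t^4*e^(t^2/2) - 8*t^3*e^(t^2/2) + 30*t^2*e^(t^2/2) - 56*t*e^(t^2/2) + 43*e^(t^2/2))*e^(-2*t)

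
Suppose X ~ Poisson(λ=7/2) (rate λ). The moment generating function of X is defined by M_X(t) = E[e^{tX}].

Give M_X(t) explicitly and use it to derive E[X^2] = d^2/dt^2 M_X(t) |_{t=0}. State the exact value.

M_X(t) = e^(7*e^(t)/2 - 7/2)
M′(t) = 7*e^(-7/2)*e^(t)*e^(7*e^(t)/2)/2
M′′(t) = (49*e^(2*t)*e^(7*e^(t)/2) + 14*e^(t)*e^(7*e^(t)/2))*e^(-7/2)/4

E[X^2] = M′′(0) = 63/4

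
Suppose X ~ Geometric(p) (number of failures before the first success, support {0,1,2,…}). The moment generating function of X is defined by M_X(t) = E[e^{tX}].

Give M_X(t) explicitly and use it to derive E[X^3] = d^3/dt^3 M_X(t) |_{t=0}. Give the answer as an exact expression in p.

M_X(t) = p/(-(1 - p)*e^(t) + 1)

E[X^3] = D^3[M](0) = -1 + 7/p - 12/p^2 + 6/p^3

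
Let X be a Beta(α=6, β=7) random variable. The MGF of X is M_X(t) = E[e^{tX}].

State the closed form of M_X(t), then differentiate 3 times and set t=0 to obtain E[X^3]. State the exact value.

M_X(t) = ₁F₁(6; 13; t)
D^3[M](t) = 8*₁F₁(9; 16; t)/65

E[X^3] = D^3[M](0) = 8/65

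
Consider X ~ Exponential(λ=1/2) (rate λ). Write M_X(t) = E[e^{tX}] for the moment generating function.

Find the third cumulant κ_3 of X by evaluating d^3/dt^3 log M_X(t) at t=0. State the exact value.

M_X(t) = 1/(2*(1/2 - t))
K_X(t) = log M_X(t) = -log(1/2 - t) - log(2)
K′(t) = -2/(2*t - 1)
K′′(t) = 4/(4*t^2 - 4*t + 1)
K′′′(t) = -16/(8*t^3 - 12*t^2 + 6*t - 1)

κ_3 = K′′′(0) = 16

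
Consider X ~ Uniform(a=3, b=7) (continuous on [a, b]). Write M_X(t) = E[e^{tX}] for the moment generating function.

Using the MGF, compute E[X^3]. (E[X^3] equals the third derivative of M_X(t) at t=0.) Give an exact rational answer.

E[X^3] = M^(3)(0) = 145

M_X(t) = (e^(7*t) - e^(3*t))/(4*t)
M^(3)(t) = (343*t^3*e^(7*t) - 27*t^3*e^(3*t) - 147*t^2*e^(7*t) + 27*t^2*e^(3*t) + 42*t*e^(7*t) - 18*t*e^(3*t) - 6*e^(7*t) + 6*e^(3*t))/(4*t^4)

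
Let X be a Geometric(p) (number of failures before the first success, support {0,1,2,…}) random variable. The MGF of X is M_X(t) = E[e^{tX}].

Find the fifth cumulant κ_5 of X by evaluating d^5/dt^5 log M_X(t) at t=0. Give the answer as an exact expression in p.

κ_5 = K^(5)(0) = (p^4 - 15*p^3 + 50*p^2 - 60*p + 24)/p^5

M_X(t) = p/(-(1 - p)*e^(t) + 1)
K_X(t) = log M_X(t) = log(p) - log(-(1 - p)*e^(t) + 1)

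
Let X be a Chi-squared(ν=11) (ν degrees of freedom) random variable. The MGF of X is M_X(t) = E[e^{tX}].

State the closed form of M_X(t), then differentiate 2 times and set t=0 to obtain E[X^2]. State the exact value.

E[X^2] = d^2M/dt^2 |_{t=0} = 143

M_X(t) = (1 - 2*t)^(-11/2)
dM/dt = 11/(64*t^6*√(1 - 2*t) - 192*t^5*√(1 - 2*t) + 240*t^4*√(1 - 2*t) - 160*t^3*√(1 - 2*t) + 60*t^2*√(1 - 2*t) - 12*t*√(1 - 2*t) + √(1 - 2*t))
d^2M/dt^2 = -143/(128*t^7*√(1 - 2*t) - 448*t^6*√(1 - 2*t) + 672*t^5*√(1 - 2*t) - 560*t^4*√(1 - 2*t) + 280*t^3*√(1 - 2*t) - 84*t^2*√(1 - 2*t) + 14*t*√(1 - 2*t) - √(1 - 2*t))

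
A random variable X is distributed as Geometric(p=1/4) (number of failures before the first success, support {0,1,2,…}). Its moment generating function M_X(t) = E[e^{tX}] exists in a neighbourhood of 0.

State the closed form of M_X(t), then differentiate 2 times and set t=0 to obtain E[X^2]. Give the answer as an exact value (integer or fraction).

M_X(t) = 1/(4*(1 - 3*e^(t)/4))
D^2[M](t) = (-9*e^(2*t) - 12*e^(t))/(27*e^(3*t) - 108*e^(2*t) + 144*e^(t) - 64)

E[X^2] = D^2[M](0) = 21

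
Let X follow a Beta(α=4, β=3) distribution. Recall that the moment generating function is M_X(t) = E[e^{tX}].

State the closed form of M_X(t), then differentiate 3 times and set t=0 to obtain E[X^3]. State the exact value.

E[X^3] = M′′′(0) = 5/21

M_X(t) = ₁F₁(4; 7; t)
M′(t) = 4*₁F₁(5; 8; t)/7
M′′(t) = 5*₁F₁(6; 9; t)/14
M′′′(t) = 5*₁F₁(7; 10; t)/21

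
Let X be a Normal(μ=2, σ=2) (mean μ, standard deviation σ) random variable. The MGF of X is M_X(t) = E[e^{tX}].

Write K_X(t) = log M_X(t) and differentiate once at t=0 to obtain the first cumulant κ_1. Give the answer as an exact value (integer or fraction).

κ_1 = K^(1)(0) = 2

M_X(t) = e^(2*t^2 + 2*t)
K_X(t) = log M_X(t) = 2*t^2 + 2*t
K^(1)(t) = 4*t + 2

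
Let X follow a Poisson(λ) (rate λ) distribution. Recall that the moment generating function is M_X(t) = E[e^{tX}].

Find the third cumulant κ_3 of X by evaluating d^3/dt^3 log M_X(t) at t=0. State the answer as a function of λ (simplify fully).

κ_3 = K^(3)(0) = λ

M_X(t) = e^(λ*(e^(t) - 1))
K_X(t) = log M_X(t) = λ*(e^(t) - 1)
K^(3)(t) = λ*e^(t)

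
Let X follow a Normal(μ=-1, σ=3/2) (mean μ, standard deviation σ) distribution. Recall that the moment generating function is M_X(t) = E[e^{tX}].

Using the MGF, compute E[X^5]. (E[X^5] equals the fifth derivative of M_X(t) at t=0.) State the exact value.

M_X(t) = e^(9*t^2/8 - t)
dM/dt = 9*t*e^(-t)*e^(9*t^2/8)/4 - e^(-t)*e^(9*t^2/8)
d^2M/dt^2 = (81*t^2*e^(9*t^2/8) - 72*t*e^(9*t^2/8) + 52*e^(9*t^2/8))*e^(-t)/16
d^3M/dt^3 = (729*t^3*e^(9*t^2/8) - 972*t^2*e^(9*t^2/8) + 1404*t*e^(9*t^2/8) - 496*e^(9*t^2/8))*e^(-t)/64
d^4M/dt^4 = (6561*t^4*e^(9*t^2/8) - 11664*t^3*e^(9*t^2/8) + 25272*t^2*e^(9*t^2/8) - 17856*t*e^(9*t^2/8) + 7600*e^(9*t^2/8))*e^(-t)/256
d^5M/dt^5 = (59049*t^5*e^(9*t^2/8) - 131220*t^4*e^(9*t^2/8) + 379080*t^3*e^(9*t^2/8) - 401760*t^2*e^(9*t^2/8) + 342000*t*e^(9*t^2/8) - 101824*e^(9*t^2/8))*e^(-t)/1024

E[X^5] = d^5M/dt^5 |_{t=0} = -1591/16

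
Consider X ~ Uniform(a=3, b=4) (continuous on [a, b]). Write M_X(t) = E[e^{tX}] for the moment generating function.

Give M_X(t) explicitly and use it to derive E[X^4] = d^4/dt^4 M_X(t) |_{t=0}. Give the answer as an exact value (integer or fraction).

M_X(t) = (e^(4*t) - e^(3*t))/t

E[X^4] = D^4[M](0) = 781/5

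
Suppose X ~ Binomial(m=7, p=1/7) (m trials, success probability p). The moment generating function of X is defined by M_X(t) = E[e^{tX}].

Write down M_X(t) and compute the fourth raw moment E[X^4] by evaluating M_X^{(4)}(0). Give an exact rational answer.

E[X^4] = d^4M/dt^4 |_{t=0} = 3781/343

M_X(t) = (e^(t)/7 + 6/7)^7
dM/dt = e^(7*t)/117649 + 36*e^(6*t)/117649 + 540*e^(5*t)/117649 + 4320*e^(4*t)/117649 + 19440*e^(3*t)/117649 + 46656*e^(2*t)/117649 + 46656*e^(t)/117649
d^2M/dt^2 = e^(7*t)/16807 + 216*e^(6*t)/117649 + 2700*e^(5*t)/117649 + 17280*e^(4*t)/117649 + 58320*e^(3*t)/117649 + 93312*e^(2*t)/117649 + 46656*e^(t)/117649
d^3M/dt^3 = e^(7*t)/2401 + 1296*e^(6*t)/117649 + 13500*e^(5*t)/117649 + 69120*e^(4*t)/117649 + 174960*e^(3*t)/117649 + 186624*e^(2*t)/117649 + 46656*e^(t)/117649
d^4M/dt^4 = e^(7*t)/343 + 7776*e^(6*t)/117649 + 67500*e^(5*t)/117649 + 276480*e^(4*t)/117649 + 524880*e^(3*t)/117649 + 373248*e^(2*t)/117649 + 46656*e^(t)/117649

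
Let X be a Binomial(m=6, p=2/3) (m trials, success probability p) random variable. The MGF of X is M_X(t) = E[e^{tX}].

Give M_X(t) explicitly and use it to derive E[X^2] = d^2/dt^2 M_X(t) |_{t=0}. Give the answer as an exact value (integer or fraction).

E[X^2] = M′′(0) = 52/3

M_X(t) = (2*e^(t)/3 + 1/3)^6
M′(t) = 128*e^(6*t)/243 + 320*e^(5*t)/243 + 320*e^(4*t)/243 + 160*e^(3*t)/243 + 40*e^(2*t)/243 + 4*e^(t)/243
M′′(t) = 256*e^(6*t)/81 + 1600*e^(5*t)/243 + 1280*e^(4*t)/243 + 160*e^(3*t)/81 + 80*e^(2*t)/243 + 4*e^(t)/243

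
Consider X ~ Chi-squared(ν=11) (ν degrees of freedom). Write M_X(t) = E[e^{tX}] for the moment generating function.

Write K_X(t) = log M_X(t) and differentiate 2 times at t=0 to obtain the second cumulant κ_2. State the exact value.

M_X(t) = (1 - 2*t)^(-11/2)
K_X(t) = log M_X(t) = -11*log(1 - 2*t)/2
D^2[K](t) = 22/(4*t^2 - 4*t + 1)

κ_2 = D^2[K](0) = 22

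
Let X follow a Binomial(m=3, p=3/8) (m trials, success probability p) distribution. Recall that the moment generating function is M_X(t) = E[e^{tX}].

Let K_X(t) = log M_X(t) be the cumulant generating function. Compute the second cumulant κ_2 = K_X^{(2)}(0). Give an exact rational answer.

κ_2 = d^2K/dt^2 |_{t=0} = 45/64

M_X(t) = (3*e^(t)/8 + 5/8)^3
K_X(t) = log M_X(t) = 3*log(3*e^(t)/8 + 5/8)
dK/dt = 9*e^(t)/(3*e^(t) + 5)
d^2K/dt^2 = 45*e^(t)/(9*e^(2*t) + 30*e^(t) + 25)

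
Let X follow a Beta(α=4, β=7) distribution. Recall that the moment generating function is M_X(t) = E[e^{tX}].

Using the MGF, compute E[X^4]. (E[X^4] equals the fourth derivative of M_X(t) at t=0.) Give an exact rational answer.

E[X^4] = d^4M/dt^4 |_{t=0} = 5/143

M_X(t) = ₁F₁(4; 11; t)
dM/dt = 4*₁F₁(5; 12; t)/11
d^2M/dt^2 = 5*₁F₁(6; 13; t)/33
d^3M/dt^3 = 10*₁F₁(7; 14; t)/143
d^4M/dt^4 = 5*₁F₁(8; 15; t)/143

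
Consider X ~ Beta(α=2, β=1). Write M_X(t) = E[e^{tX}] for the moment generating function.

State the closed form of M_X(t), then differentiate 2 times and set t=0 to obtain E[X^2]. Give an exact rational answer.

E[X^2] = d^2M/dt^2 |_{t=0} = 1/2

M_X(t) = ₁F₁(2; 3; t)
dM/dt = 2*₁F₁(3; 4; t)/3
d^2M/dt^2 = ₁F₁(4; 5; t)/2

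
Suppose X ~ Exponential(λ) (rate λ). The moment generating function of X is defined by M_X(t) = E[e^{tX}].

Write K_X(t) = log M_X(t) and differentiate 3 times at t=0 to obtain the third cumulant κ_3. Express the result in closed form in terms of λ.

M_X(t) = λ/(λ - t)
K_X(t) = log M_X(t) = log(λ) - log(λ - t)
K^(3)(t) = -2/(-λ^3 + 3*λ^2*t - 3*λ*t^2 + t^3)

κ_3 = K^(3)(0) = 2/λ^3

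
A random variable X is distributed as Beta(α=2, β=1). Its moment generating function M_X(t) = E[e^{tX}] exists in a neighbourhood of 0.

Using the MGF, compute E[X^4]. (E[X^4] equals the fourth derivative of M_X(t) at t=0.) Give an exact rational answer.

E[X^4] = d^4M/dt^4 |_{t=0} = 1/3

M_X(t) = ₁F₁(2; 3; t)
dM/dt = 2*₁F₁(3; 4; t)/3
d^2M/dt^2 = ₁F₁(4; 5; t)/2
d^3M/dt^3 = 2*₁F₁(5; 6; t)/5
d^4M/dt^4 = ₁F₁(6; 7; t)/3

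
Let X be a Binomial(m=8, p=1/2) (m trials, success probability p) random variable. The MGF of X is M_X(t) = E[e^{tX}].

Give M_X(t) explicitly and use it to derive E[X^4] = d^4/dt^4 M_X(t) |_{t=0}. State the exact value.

E[X^4] = M′′′′(0) = 459

M_X(t) = (e^(t)/2 + 1/2)^8
M′(t) = e^(8*t)/32 + 7*e^(7*t)/32 + 21*e^(6*t)/32 + 35*e^(5*t)/32 + 35*e^(4*t)/32 + 21*e^(3*t)/32 + 7*e^(2*t)/32 + e^(t)/32
M′′(t) = e^(8*t)/4 + 49*e^(7*t)/32 + 63*e^(6*t)/16 + 175*e^(5*t)/32 + 35*e^(4*t)/8 + 63*e^(3*t)/32 + 7*e^(2*t)/16 + e^(t)/32
M′′′(t) = 2*e^(8*t) + 343*e^(7*t)/32 + 189*e^(6*t)/8 + 875*e^(5*t)/32 + 35*e^(4*t)/2 + 189*e^(3*t)/32 + 7*e^(2*t)/8 + e^(t)/32
M′′′′(t) = 16*e^(8*t) + 2401*e^(7*t)/32 + 567*e^(6*t)/4 + 4375*e^(5*t)/32 + 70*e^(4*t) + 567*e^(3*t)/32 + 7*e^(2*t)/4 + e^(t)/32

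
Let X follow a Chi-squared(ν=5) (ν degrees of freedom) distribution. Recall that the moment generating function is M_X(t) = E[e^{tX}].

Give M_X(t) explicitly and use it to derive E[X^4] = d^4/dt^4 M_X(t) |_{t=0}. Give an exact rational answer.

M_X(t) = (1 - 2*t)^(-5/2)
M^(4)(t) = 3465/(64*t^6*√(1 - 2*t) - 192*t^5*√(1 - 2*t) + 240*t^4*√(1 - 2*t) - 160*t^3*√(1 - 2*t) + 60*t^2*√(1 - 2*t) - 12*t*√(1 - 2*t) + √(1 - 2*t))

E[X^4] = M^(4)(0) = 3465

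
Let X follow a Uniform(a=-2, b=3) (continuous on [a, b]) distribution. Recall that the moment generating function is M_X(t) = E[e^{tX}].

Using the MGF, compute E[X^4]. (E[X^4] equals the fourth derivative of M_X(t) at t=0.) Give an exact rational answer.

M_X(t) = (e^(3*t) - e^(-2*t))/(5*t)
M^(4)(t) = (81*t^4*e^(5*t) - 16*t^4 - 108*t^3*e^(5*t) - 32*t^3 + 108*t^2*e^(5*t) - 48*t^2 - 72*t*e^(5*t) - 48*t + 24*e^(5*t) - 24)*e^(-2*t)/(5*t^5)

E[X^4] = M^(4)(0) = 11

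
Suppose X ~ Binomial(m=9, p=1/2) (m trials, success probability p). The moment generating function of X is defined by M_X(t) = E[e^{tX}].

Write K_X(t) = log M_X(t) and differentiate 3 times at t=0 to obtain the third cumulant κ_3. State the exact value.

M_X(t) = (e^(t)/2 + 1/2)^9
K_X(t) = log M_X(t) = 9*log(e^(t)/2 + 1/2)
K′(t) = 9*e^(t)/(e^(t) + 1)
K′′(t) = 9*e^(t)/(e^(2*t) + 2*e^(t) + 1)
K′′′(t) = (-9*e^(2*t) + 9*e^(t))/(e^(3*t) + 3*e^(2*t) + 3*e^(t) + 1)

κ_3 = K′′′(0) = 0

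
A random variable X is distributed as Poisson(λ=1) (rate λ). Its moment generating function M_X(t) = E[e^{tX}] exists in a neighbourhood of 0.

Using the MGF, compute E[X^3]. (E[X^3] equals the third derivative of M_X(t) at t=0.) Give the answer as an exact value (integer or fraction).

E[X^3] = d^3M/dt^3 |_{t=0} = 5

M_X(t) = e^(e^(t) - 1)
dM/dt = e^(-1)*e^(t)*e^(e^(t))
d^2M/dt^2 = (e^(2*t)*e^(e^(t)) + e^(t)*e^(e^(t)))*e^(-1)
d^3M/dt^3 = (e^(3*t)*e^(e^(t)) + 3*e^(2*t)*e^(e^(t)) + e^(t)*e^(e^(t)))*e^(-1)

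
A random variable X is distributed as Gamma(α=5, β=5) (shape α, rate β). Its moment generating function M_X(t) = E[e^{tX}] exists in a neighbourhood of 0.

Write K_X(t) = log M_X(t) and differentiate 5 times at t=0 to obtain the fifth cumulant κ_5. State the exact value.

κ_5 = K^(5)(0) = 24/625

M_X(t) = 3125/(5 - t)^5
K_X(t) = log M_X(t) = -5*log(5 - t) + 5*log(5)
K^(5)(t) = -120/(t^5 - 25*t^4 + 250*t^3 - 1250*t^2 + 3125*t - 3125)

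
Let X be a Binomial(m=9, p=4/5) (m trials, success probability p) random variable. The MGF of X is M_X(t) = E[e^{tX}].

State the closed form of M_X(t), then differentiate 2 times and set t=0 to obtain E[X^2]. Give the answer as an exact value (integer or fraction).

E[X^2] = d^2M/dt^2 |_{t=0} = 1332/25

M_X(t) = (4*e^(t)/5 + 1/5)^9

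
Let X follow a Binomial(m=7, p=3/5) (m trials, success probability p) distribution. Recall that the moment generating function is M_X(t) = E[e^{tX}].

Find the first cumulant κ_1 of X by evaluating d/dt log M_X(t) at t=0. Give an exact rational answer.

κ_1 = K′(0) = 21/5

M_X(t) = (3*e^(t)/5 + 2/5)^7
K_X(t) = log M_X(t) = 7*log(3*e^(t)/5 + 2/5)
K′(t) = 21*e^(t)/(3*e^(t) + 2)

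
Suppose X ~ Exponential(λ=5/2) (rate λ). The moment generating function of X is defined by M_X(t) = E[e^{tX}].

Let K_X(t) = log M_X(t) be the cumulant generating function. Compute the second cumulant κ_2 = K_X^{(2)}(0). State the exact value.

M_X(t) = 5/(2*(5/2 - t))
K_X(t) = log M_X(t) = -log(5/2 - t) - log(2) + log(5)
D^2[K](t) = 4/(4*t^2 - 20*t + 25)

κ_2 = D^2[K](0) = 4/25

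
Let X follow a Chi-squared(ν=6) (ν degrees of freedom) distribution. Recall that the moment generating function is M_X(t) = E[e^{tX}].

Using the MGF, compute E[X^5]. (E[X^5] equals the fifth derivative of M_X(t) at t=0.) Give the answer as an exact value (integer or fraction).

E[X^5] = M^(5)(0) = 80640

M_X(t) = (1 - 2*t)^(-3)
M^(5)(t) = 80640/(256*t^8 - 1024*t^7 + 1792*t^6 - 1792*t^5 + 1120*t^4 - 448*t^3 + 112*t^2 - 16*t + 1)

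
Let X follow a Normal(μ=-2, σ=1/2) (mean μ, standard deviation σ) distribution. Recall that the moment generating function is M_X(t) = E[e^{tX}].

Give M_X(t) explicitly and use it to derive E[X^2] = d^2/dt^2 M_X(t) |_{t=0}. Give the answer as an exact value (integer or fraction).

M_X(t) = e^(t^2/8 - 2*t)
M^(2)(t) = (t^2*e^(t^2/8) - 16*t*e^(t^2/8) + 68*e^(t^2/8))*e^(-2*t)/16

E[X^2] = M^(2)(0) = 17/4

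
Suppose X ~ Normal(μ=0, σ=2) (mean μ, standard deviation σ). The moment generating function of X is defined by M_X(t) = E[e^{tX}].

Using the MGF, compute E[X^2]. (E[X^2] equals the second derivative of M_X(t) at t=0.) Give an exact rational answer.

E[X^2] = M^(2)(0) = 4

M_X(t) = e^(2*t^2)
M^(2)(t) = 16*t^2*e^(2*t^2) + 4*e^(2*t^2)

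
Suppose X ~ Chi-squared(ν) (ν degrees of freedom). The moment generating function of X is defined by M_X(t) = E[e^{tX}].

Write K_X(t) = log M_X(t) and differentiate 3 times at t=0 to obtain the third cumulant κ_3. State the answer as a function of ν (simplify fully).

M_X(t) = (1 - 2*t)^(-ν/2)
K_X(t) = log M_X(t) = -ν*log(1 - 2*t)/2
D^3[K](t) = -8*ν/(8*t^3 - 12*t^2 + 6*t - 1)

κ_3 = D^3[K](0) = 8*ν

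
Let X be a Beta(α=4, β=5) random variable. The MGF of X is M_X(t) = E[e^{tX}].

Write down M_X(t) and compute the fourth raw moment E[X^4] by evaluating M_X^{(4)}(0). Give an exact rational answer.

M_X(t) = ₁F₁(4; 9; t)
M′(t) = 4*₁F₁(5; 10; t)/9
M′′(t) = 2*₁F₁(6; 11; t)/9
M′′′(t) = 4*₁F₁(7; 12; t)/33
M′′′′(t) = 7*₁F₁(8; 13; t)/99

E[X^4] = M′′′′(0) = 7/99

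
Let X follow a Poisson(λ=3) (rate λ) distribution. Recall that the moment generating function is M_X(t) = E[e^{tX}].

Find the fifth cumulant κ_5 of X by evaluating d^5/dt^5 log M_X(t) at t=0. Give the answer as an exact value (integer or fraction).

M_X(t) = e^(3*e^(t) - 3)
K_X(t) = log M_X(t) = 3*e^(t) - 3
K^(5)(t) = 3*e^(t)

κ_5 = K^(5)(0) = 3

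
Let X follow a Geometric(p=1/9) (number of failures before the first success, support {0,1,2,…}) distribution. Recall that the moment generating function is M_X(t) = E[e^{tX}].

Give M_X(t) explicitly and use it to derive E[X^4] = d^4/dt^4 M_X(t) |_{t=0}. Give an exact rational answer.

E[X^4] = M′′′′(0) = 117640

M_X(t) = 1/(9*(1 - 8*e^(t)/9))
M′(t) = 8*e^(t)/(64*e^(2*t) - 144*e^(t) + 81)
M′′(t) = (-64*e^(2*t) - 72*e^(t))/(512*e^(3*t) - 1728*e^(2*t) + 1944*e^(t) - 729)
M′′′(t) = (512*e^(3*t) + 2304*e^(2*t) + 648*e^(t))/(4096*e^(4*t) - 18432*e^(3*t) + 31104*e^(2*t) - 23328*e^(t) + 6561)
M′′′′(t) = (-4096*e^(4*t) - 50688*e^(3*t) - 57024*e^(2*t) - 5832*e^(t))/(32768*e^(5*t) - 184320*e^(4*t) + 414720*e^(3*t) - 466560*e^(2*t) + 262440*e^(t) - 59049)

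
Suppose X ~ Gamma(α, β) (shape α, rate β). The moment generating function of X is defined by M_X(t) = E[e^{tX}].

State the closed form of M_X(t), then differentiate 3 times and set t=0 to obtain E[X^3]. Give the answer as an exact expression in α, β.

M_X(t) = (β/(β - t))^α
M′(t) = -α*β^α*(1/(β - t))^α/(-β + t)
M′′(t) = (α^2*β^α*(1/(β - t))^α + α*β^α*(1/(β - t))^α)/(β^2 - 2*β*t + t^2)
M′′′(t) = (-α^3*β^α*(1/(β - t))^α - 3*α^2*β^α*(1/(β - t))^α - 2*α*β^α*(1/(β - t))^α)/(-β^3 + 3*β^2*t - 3*β*t^2 + t^3)

E[X^3] = M′′′(0) = α*(α^2 + 3*α + 2)/β^3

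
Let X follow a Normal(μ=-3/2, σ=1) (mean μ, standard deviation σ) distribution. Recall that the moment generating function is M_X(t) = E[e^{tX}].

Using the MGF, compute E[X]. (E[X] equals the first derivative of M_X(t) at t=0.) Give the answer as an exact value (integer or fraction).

E[X] = dM/dt |_{t=0} = -3/2

M_X(t) = e^(t^2/2 - 3*t/2)
dM/dt = t*e^(-3*t/2)*e^(t^2/2) - 3*e^(-3*t/2)*e^(t^2/2)/2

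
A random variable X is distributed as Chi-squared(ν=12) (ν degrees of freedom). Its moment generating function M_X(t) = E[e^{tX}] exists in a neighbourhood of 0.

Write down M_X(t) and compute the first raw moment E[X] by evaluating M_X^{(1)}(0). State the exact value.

M_X(t) = (1 - 2*t)^(-6)
dM/dt = -12/(128*t^7 - 448*t^6 + 672*t^5 - 560*t^4 + 280*t^3 - 84*t^2 + 14*t - 1)

E[X] = dM/dt |_{t=0} = 12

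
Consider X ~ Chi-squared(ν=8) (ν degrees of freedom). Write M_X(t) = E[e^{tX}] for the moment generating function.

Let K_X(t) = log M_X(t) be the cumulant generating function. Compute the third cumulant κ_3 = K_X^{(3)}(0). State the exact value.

M_X(t) = (1 - 2*t)^(-4)
K_X(t) = log M_X(t) = -4*log(1 - 2*t)
D^3[K](t) = -64/(8*t^3 - 12*t^2 + 6*t - 1)

κ_3 = D^3[K](0) = 64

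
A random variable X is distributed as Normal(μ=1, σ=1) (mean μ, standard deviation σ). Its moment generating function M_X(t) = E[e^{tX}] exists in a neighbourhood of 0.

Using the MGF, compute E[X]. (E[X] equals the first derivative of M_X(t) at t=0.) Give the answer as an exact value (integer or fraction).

E[X] = M′(0) = 1

M_X(t) = e^(t^2/2 + t)
M′(t) = t*e^(t)*e^(t^2/2) + e^(t)*e^(t^2/2)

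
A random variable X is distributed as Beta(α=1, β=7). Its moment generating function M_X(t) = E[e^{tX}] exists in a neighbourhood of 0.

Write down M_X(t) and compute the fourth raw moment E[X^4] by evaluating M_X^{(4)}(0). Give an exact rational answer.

M_X(t) = ₁F₁(1; 8; t)
D^4[M](t) = ₁F₁(5; 12; t)/330

E[X^4] = D^4[M](0) = 1/330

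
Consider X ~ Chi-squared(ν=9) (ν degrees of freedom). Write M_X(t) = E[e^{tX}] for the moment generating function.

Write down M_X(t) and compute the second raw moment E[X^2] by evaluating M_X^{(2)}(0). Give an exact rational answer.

E[X^2] = M′′(0) = 99

M_X(t) = (1 - 2*t)^(-9/2)
M′(t) = -9/(32*t^5*√(1 - 2*t) - 80*t^4*√(1 - 2*t) + 80*t^3*√(1 - 2*t) - 40*t^2*√(1 - 2*t) + 10*t*√(1 - 2*t) - √(1 - 2*t))
M′′(t) = 99/(64*t^6*√(1 - 2*t) - 192*t^5*√(1 - 2*t) + 240*t^4*√(1 - 2*t) - 160*t^3*√(1 - 2*t) + 60*t^2*√(1 - 2*t) - 12*t*√(1 - 2*t) + √(1 - 2*t))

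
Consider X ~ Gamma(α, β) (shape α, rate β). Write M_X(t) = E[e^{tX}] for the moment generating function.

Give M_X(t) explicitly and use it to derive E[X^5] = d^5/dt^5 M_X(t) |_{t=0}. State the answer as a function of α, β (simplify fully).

E[X^5] = d^5M/dt^5 |_{t=0} = α*(α^4 + 10*α^3 + 35*α^2 + 50*α + 24)/β^5

M_X(t) = (β/(β - t))^α
dM/dt = -α*β^α*(1/(β - t))^α/(-β + t)
d^2M/dt^2 = (α^2*β^α*(1/(β - t))^α + α*β^α*(1/(β - t))^α)/(β^2 - 2*β*t + t^2)
d^3M/dt^3 = (-α^3*β^α*(1/(β - t))^α - 3*α^2*β^α*(1/(β - t))^α - 2*α*β^α*(1/(β - t))^α)/(-β^3 + 3*β^2*t - 3*β*t^2 + t^3)
d^4M/dt^4 = (α^4*β^α*(1/(β - t))^α + 6*α^3*β^α*(1/(β - t))^α + 11*α^2*β^α*(1/(β - t))^α + 6*α*β^α*(1/(β - t))^α)/(β^4 - 4*β^3*t + 6*β^2*t^2 - 4*β*t^3 + t^4)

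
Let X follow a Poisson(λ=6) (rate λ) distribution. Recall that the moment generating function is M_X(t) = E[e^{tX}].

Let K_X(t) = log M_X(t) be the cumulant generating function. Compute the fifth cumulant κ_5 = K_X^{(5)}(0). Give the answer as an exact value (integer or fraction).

M_X(t) = e^(6*e^(t) - 6)
K_X(t) = log M_X(t) = 6*e^(t) - 6
K^(5)(t) = 6*e^(t)

κ_5 = K^(5)(0) = 6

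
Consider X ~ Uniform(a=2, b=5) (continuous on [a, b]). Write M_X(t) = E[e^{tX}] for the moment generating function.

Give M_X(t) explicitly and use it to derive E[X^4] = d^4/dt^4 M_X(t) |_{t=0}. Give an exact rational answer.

M_X(t) = (e^(5*t) - e^(2*t))/(3*t)
dM/dt = (5*t*e^(5*t) - 2*t*e^(2*t) - e^(5*t) + e^(2*t))/(3*t^2)
d^2M/dt^2 = (25*t^2*e^(5*t) - 4*t^2*e^(2*t) - 10*t*e^(5*t) + 4*t*e^(2*t) + 2*e^(5*t) - 2*e^(2*t))/(3*t^3)
d^3M/dt^3 = (125*t^3*e^(5*t) - 8*t^3*e^(2*t) - 75*t^2*e^(5*t) + 12*t^2*e^(2*t) + 30*t*e^(5*t) - 12*t*e^(2*t) - 6*e^(5*t) + 6*e^(2*t))/(3*t^4)

E[X^4] = d^4M/dt^4 |_{t=0} = 1031/5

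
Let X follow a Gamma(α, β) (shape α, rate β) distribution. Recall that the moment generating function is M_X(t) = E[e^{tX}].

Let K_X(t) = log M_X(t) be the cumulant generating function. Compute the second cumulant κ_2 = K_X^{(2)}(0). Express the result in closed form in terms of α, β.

M_X(t) = (β/(β - t))^α
K_X(t) = log M_X(t) = α*(log(β) - log(β - t))
K^(2)(t) = α/(β^2 - 2*β*t + t^2)

κ_2 = K^(2)(0) = α/β^2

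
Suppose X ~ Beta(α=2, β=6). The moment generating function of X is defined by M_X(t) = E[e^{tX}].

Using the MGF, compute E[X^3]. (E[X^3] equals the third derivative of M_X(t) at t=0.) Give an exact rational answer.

E[X^3] = D^3[M](0) = 1/30

M_X(t) = ₁F₁(2; 8; t)
D^3[M](t) = ₁F₁(5; 11; t)/30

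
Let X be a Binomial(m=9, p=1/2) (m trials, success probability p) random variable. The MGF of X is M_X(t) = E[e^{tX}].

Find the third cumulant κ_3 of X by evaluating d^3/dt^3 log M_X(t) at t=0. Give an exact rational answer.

M_X(t) = (e^(t)/2 + 1/2)^9
K_X(t) = log M_X(t) = 9*log(e^(t)/2 + 1/2)
D^3[K](t) = (-9*e^(2*t) + 9*e^(t))/(e^(3*t) + 3*e^(2*t) + 3*e^(t) + 1)

κ_3 = D^3[K](0) = 0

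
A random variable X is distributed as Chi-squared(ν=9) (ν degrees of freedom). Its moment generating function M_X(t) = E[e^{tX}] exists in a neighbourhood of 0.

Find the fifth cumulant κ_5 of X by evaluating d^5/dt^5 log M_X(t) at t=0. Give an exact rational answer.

M_X(t) = (1 - 2*t)^(-9/2)
K_X(t) = log M_X(t) = -9*log(1 - 2*t)/2
K^(5)(t) = -3456/(32*t^5 - 80*t^4 + 80*t^3 - 40*t^2 + 10*t - 1)

κ_5 = K^(5)(0) = 3456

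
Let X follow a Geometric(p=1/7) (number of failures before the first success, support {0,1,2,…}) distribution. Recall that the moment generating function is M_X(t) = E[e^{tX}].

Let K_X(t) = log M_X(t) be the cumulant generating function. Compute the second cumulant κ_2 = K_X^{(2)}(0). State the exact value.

M_X(t) = 1/(7*(1 - 6*e^(t)/7))
K_X(t) = log M_X(t) = -log(1 - 6*e^(t)/7) - log(7)
dK/dt = -6*e^(t)/(6*e^(t) - 7)
d^2K/dt^2 = 42*e^(t)/(36*e^(2*t) - 84*e^(t) + 49)

κ_2 = d^2K/dt^2 |_{t=0} = 42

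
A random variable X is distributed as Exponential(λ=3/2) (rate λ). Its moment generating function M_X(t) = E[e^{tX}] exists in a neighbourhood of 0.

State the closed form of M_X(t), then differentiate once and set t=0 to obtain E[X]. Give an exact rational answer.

E[X] = M′(0) = 2/3

M_X(t) = 3/(2*(3/2 - t))
M′(t) = 6/(4*t^2 - 12*t + 9)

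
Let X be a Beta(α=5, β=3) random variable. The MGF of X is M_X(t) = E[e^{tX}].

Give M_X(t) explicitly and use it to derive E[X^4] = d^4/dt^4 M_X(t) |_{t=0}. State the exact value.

E[X^4] = M′′′′(0) = 7/33

M_X(t) = ₁F₁(5; 8; t)
M′(t) = 5*₁F₁(6; 9; t)/8
M′′(t) = 5*₁F₁(7; 10; t)/12
M′′′(t) = 7*₁F₁(8; 11; t)/24
M′′′′(t) = 7*₁F₁(9; 12; t)/33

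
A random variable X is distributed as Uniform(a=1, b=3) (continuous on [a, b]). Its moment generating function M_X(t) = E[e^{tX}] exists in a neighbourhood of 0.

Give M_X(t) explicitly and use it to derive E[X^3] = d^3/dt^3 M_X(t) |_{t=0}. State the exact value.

E[X^3] = M^(3)(0) = 10

M_X(t) = (e^(3*t) - e^(t))/(2*t)
M^(3)(t) = (27*t^3*e^(3*t) - t^3*e^(t) - 27*t^2*e^(3*t) + 3*t^2*e^(t) + 18*t*e^(3*t) - 6*t*e^(t) - 6*e^(3*t) + 6*e^(t))/(2*t^4)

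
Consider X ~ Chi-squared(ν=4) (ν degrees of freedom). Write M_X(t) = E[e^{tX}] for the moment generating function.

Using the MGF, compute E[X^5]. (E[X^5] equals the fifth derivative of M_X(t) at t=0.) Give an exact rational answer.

M_X(t) = (1 - 2*t)^(-2)
M′(t) = -4/(8*t^3 - 12*t^2 + 6*t - 1)
M′′(t) = 24/(16*t^4 - 32*t^3 + 24*t^2 - 8*t + 1)
M′′′(t) = -192/(32*t^5 - 80*t^4 + 80*t^3 - 40*t^2 + 10*t - 1)
M′′′′(t) = 1920/(64*t^6 - 192*t^5 + 240*t^4 - 160*t^3 + 60*t^2 - 12*t + 1)
M′′′′′(t) = -23040/(128*t^7 - 448*t^6 + 672*t^5 - 560*t^4 + 280*t^3 - 84*t^2 + 14*t - 1)

E[X^5] = M′′′′′(0) = 23040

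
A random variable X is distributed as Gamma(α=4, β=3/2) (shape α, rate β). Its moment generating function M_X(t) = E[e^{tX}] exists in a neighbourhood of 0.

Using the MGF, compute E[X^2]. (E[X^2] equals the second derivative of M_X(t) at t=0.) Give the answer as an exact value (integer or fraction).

M_X(t) = 81/(16*(3/2 - t)^4)
M^(2)(t) = 6480/(64*t^6 - 576*t^5 + 2160*t^4 - 4320*t^3 + 4860*t^2 - 2916*t + 729)

E[X^2] = M^(2)(0) = 80/9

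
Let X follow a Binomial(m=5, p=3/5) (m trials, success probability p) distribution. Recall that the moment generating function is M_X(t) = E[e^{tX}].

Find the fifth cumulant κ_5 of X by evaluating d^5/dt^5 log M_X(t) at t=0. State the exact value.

κ_5 = D^5[K](0) = 282/625

M_X(t) = (3*e^(t)/5 + 2/5)^5
K_X(t) = log M_X(t) = 5*log(3*e^(t)/5 + 2/5)
D^5[K](t) = (-810*e^(4*t) + 5940*e^(3*t) - 3960*e^(2*t) + 240*e^(t))/(243*e^(5*t) + 810*e^(4*t) + 1080*e^(3*t) + 720*e^(2*t) + 240*e^(t) + 32)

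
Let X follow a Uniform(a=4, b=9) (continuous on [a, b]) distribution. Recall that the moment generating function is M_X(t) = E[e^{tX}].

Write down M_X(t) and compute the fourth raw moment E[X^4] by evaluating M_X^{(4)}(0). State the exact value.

M_X(t) = (e^(9*t) - e^(4*t))/(5*t)

E[X^4] = M^(4)(0) = 2321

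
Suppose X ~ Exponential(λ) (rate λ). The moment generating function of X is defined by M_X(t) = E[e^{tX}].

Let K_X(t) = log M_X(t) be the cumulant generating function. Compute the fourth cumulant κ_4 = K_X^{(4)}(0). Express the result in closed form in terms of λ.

κ_4 = K′′′′(0) = 6/λ^4

M_X(t) = λ/(λ - t)
K_X(t) = log M_X(t) = log(λ) - log(λ - t)
K′(t) = -1/(-λ + t)
K′′(t) = 1/(λ^2 - 2*λ*t + t^2)
K′′′(t) = -2/(-λ^3 + 3*λ^2*t - 3*λ*t^2 + t^3)
K′′′′(t) = 6/(λ^4 - 4*λ^3*t + 6*λ^2*t^2 - 4*λ*t^3 + t^4)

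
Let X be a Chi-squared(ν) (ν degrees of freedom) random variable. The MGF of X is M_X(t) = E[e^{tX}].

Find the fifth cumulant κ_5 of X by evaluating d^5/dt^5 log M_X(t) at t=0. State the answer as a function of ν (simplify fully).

M_X(t) = (1 - 2*t)^(-ν/2)
K_X(t) = log M_X(t) = -ν*log(1 - 2*t)/2
K′(t) = -ν/(2*t - 1)
K′′(t) = 2*ν/(4*t^2 - 4*t + 1)
K′′′(t) = -8*ν/(8*t^3 - 12*t^2 + 6*t - 1)
K′′′′(t) = 48*ν/(16*t^4 - 32*t^3 + 24*t^2 - 8*t + 1)
K′′′′′(t) = -384*ν/(32*t^5 - 80*t^4 + 80*t^3 - 40*t^2 + 10*t - 1)

κ_5 = K′′′′′(0) = 384*ν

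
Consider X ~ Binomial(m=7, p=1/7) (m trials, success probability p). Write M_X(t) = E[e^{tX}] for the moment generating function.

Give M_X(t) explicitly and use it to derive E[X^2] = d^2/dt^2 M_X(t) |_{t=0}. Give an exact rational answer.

E[X^2] = d^2M/dt^2 |_{t=0} = 13/7

M_X(t) = (e^(t)/7 + 6/7)^7
dM/dt = e^(7*t)/117649 + 36*e^(6*t)/117649 + 540*e^(5*t)/117649 + 4320*e^(4*t)/117649 + 19440*e^(3*t)/117649 + 46656*e^(2*t)/117649 + 46656*e^(t)/117649
d^2M/dt^2 = e^(7*t)/16807 + 216*e^(6*t)/117649 + 2700*e^(5*t)/117649 + 17280*e^(4*t)/117649 + 58320*e^(3*t)/117649 + 93312*e^(2*t)/117649 + 46656*e^(t)/117649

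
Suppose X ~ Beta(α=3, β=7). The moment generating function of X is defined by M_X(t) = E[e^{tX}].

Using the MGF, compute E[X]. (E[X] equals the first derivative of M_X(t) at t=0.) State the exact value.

M_X(t) = ₁F₁(3; 10; t)
dM/dt = 3*₁F₁(4; 11; t)/10

E[X] = dM/dt |_{t=0} = 3/10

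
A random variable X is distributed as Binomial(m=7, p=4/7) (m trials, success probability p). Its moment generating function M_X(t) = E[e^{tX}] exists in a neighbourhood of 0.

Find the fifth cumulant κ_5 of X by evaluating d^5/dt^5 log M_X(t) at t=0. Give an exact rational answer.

M_X(t) = (4*e^(t)/7 + 3/7)^7
K_X(t) = log M_X(t) = 7*log(4*e^(t)/7 + 3/7)
D^5[K](t) = (-5376*e^(4*t) + 44352*e^(3*t) - 33264*e^(2*t) + 2268*e^(t))/(1024*e^(5*t) + 3840*e^(4*t) + 5760*e^(3*t) + 4320*e^(2*t) + 1620*e^(t) + 243)

κ_5 = D^5[K](0) = 1140/2401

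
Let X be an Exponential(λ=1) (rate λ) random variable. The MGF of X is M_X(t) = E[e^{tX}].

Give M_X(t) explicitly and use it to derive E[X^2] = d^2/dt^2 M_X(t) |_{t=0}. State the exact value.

M_X(t) = 1/(1 - t)
D^2[M](t) = -2/(t^3 - 3*t^2 + 3*t - 1)

E[X^2] = D^2[M](0) = 2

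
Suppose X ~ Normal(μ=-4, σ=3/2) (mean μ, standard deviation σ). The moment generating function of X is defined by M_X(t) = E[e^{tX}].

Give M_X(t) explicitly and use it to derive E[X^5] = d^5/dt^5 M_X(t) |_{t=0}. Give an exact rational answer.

M_X(t) = e^(9*t^2/8 - 4*t)
M′(t) = 9*t*e^(-4*t)*e^(9*t^2/8)/4 - 4*e^(-4*t)*e^(9*t^2/8)
M′′(t) = (81*t^2*e^(9*t^2/8) - 288*t*e^(9*t^2/8) + 292*e^(9*t^2/8))*e^(-4*t)/16
M′′′(t) = (729*t^3*e^(9*t^2/8) - 3888*t^2*e^(9*t^2/8) + 7884*t*e^(9*t^2/8) - 5824*e^(9*t^2/8))*e^(-4*t)/64
M′′′′(t) = (6561*t^4*e^(9*t^2/8) - 46656*t^3*e^(9*t^2/8) + 141912*t^2*e^(9*t^2/8) - 209664*t*e^(9*t^2/8) + 124720*e^(9*t^2/8))*e^(-4*t)/256
M′′′′′(t) = (59049*t^5*e^(9*t^2/8) - 524880*t^4*e^(9*t^2/8) + 2128680*t^3*e^(9*t^2/8) - 4717440*t^2*e^(9*t^2/8) + 5612400*t*e^(9*t^2/8) - 2834176*e^(9*t^2/8))*e^(-4*t)/1024

E[X^5] = M′′′′′(0) = -11071/4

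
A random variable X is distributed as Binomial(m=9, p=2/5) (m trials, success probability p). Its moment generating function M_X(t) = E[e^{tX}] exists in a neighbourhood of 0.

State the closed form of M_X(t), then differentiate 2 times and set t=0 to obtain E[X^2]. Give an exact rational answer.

M_X(t) = (2*e^(t)/5 + 3/5)^9

E[X^2] = d^2M/dt^2 |_{t=0} = 378/25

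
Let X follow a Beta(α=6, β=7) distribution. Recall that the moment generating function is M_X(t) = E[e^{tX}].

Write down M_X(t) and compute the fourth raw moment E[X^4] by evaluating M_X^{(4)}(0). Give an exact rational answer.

M_X(t) = ₁F₁(6; 13; t)
M^(4)(t) = 9*₁F₁(10; 17; t)/130

E[X^4] = M^(4)(0) = 9/130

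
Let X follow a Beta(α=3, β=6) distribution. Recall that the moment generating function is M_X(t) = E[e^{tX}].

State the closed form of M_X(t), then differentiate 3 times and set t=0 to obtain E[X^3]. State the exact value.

E[X^3] = M′′′(0) = 2/33

M_X(t) = ₁F₁(3; 9; t)
M′(t) = ₁F₁(4; 10; t)/3
M′′(t) = 2*₁F₁(5; 11; t)/15
M′′′(t) = 2*₁F₁(6; 12; t)/33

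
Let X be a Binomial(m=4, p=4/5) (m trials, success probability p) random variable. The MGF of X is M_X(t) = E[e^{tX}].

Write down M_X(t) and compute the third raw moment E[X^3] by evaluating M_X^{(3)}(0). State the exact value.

M_X(t) = (4*e^(t)/5 + 1/5)^4
M^(3)(t) = 16384*e^(4*t)/625 + 6912*e^(3*t)/625 + 768*e^(2*t)/625 + 16*e^(t)/625

E[X^3] = M^(3)(0) = 4816/125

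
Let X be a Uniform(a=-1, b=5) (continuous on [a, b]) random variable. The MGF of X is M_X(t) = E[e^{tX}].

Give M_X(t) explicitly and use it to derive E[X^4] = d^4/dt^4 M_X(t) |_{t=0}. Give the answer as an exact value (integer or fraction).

M_X(t) = (e^(5*t) - e^(-t))/(6*t)
dM/dt = (5*t*e^(6*t) + t - e^(6*t) + 1)*e^(-t)/(6*t^2)
d^2M/dt^2 = (25*t^2*e^(6*t) - t^2 - 10*t*e^(6*t) - 2*t + 2*e^(6*t) - 2)*e^(-t)/(6*t^3)
d^3M/dt^3 = (125*t^3*e^(6*t) + t^3 - 75*t^2*e^(6*t) + 3*t^2 + 30*t*e^(6*t) + 6*t - 6*e^(6*t) + 6)*e^(-t)/(6*t^4)
d^4M/dt^4 = (625*t^4*e^(6*t) - t^4 - 500*t^3*e^(6*t) - 4*t^3 + 300*t^2*e^(6*t) - 12*t^2 - 120*t*e^(6*t) - 24*t + 24*e^(6*t) - 24)*e^(-t)/(6*t^5)

E[X^4] = d^4M/dt^4 |_{t=0} = 521/5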